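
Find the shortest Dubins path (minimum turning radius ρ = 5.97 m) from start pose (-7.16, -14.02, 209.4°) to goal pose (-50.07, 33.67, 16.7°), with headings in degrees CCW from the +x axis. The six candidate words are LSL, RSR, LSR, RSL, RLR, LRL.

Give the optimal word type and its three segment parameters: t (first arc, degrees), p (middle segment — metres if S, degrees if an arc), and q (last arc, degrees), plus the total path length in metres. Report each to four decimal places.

Let ψ = atan2(Δy, Δx) = atan2(47.69, -42.91) = 131.9799° be the start→goal bearing.
Normalize: d = |goal − start| / ρ = 64.152975/5.97 = 10.745892, α = (θ_start − ψ) mod 360° = 77.4201° = 1.351235 rad, β = (θ_goal − ψ) mod 360° = 244.7201° = 4.271171 rad.
Common terms: sin α = 0.975993, cos α = 0.217801, sin β = -0.904232, cos β = -0.427041, cos(α−β) = -0.975535, d² = 115.474194. Work in radians in the unit-radius frame; every candidate has L = ρ·(t + p + q).
LSL: p² = 2 + d² − 2cos(α−β) + 2d(sin α − sin β) = 159.834664; p = √p² = 12.642573; φ = atan2(cos β − cos α, d + sin α − sin β) = -0.051028 rad; t = (φ − α) mod 2π = 4.880922 rad, q = (β − φ) mod 2π = 4.322199 rad → L = 5.97·(4.880922 + 12.642573 + 4.322199) = 5.97·21.845695 = 130.418797 m
RSR: p² = 2 + d² − 2cos(α−β) + 2d(sin β − sin α) = 79.015862; p = √p² = 8.889087; φ = atan2(cos α − cos β, d − sin α + sin β) = 0.072607 rad; t = (α − φ) mod 2π = 1.278629 rad, q = (φ − β) mod 2π = 2.084621 rad → L = 5.97·(1.278629 + 8.889087 + 2.084621) = 5.97·12.252336 = 73.146447 m
LSR: p² = d² − 2 + 2cos(α−β) + 2d(sin α + sin β) = 113.065394; p = √p² = 10.633221; φ = atan2(−cos α − cos β, d + sin α + sin β) − atan2(−2, p) = 0.205258 rad; t = (φ − α) mod 2π = 5.137207 rad, q = (φ − β) mod 2π = 2.217272 rad → L = 5.97·(5.137207 + 10.633221 + 2.217272) = 5.97·17.987700 = 107.386571 m
RSL: p² = d² − 2 + 2cos(α−β) − 2d(sin α + sin β) = 109.980856; p = √p² = 10.487176; φ = atan2(cos α + cos β, d − sin α − sin β) − atan2(2, p) = -0.208046 rad; t = (α − φ) mod 2π = 1.559282 rad, q = (β − φ) mod 2π = 4.479218 rad → L = 5.97·(1.559282 + 10.487176 + 4.479218) = 5.97·16.525675 = 98.658280 m
RLR: c = (6 − d² + 2cos(α−β) + 2d(sin α − sin β))/8 = -8.876983, |c| > 1 → infeasible
LRL: c = (6 − d² + 2cos(α−β) − 2d(sin α − sin β))/8 = -18.979333, |c| > 1 → infeasible
Shortest: RSR with L = 73.146447 m ≈ 73.1464 m
Convert RSR to answer units (arcs ×180/π): t = 1.278629·180/π = 73.2600°, p = ρ·p = 5.97·8.889087 = 53.0678 m, q = 2.084621·180/π = 119.4400°, L = 73.1464 m.

RSR: t = 73.2600°, p = 53.0678 m, q = 119.4400°, L = 73.1464 m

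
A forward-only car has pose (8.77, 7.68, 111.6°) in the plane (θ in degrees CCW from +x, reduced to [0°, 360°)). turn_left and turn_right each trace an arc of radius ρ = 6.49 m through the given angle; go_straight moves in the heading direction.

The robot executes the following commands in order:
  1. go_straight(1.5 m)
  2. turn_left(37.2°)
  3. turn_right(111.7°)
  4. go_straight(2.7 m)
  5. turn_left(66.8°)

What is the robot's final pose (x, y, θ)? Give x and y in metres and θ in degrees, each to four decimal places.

(9.5313, 31.3285, 103.9000°)

set_pose: (x, y, θ) = (8.7700, 7.6800, 111.6000°), ρ = 6.49
go_straight(1.5): x += 1.5·cos θ, y += 1.5·sin θ → (8.2178, 9.0747, 111.6000°)
turn_left(37.2°): centre at ρ to the left, rotate +37.2° → (5.5456, 12.2369, 148.8000°)
turn_right(111.7°): centre at ρ to the right, rotate −111.7° → (4.9927, 22.9645, 37.1000°)
go_straight(2.7): x += 2.7·cos θ, y += 2.7·sin θ → (7.1462, 24.5931, 37.1000°)
turn_left(66.8°): centre at ρ to the left, rotate +66.8° → (9.5313, 31.3285, 103.9000°)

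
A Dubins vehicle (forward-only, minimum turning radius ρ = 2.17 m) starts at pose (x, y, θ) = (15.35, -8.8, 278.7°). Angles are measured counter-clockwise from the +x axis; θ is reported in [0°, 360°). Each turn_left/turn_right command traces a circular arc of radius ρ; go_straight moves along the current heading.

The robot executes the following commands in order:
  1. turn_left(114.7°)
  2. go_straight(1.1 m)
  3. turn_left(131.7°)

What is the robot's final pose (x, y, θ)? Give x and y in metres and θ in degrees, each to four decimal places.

(18.9713, -5.7692, 165.1000°)

set_pose: (x, y, θ) = (15.3500, -8.8000, 278.7000°), ρ = 2.17
turn_left(114.7°): centre at ρ to the left, rotate +114.7° → (18.6896, -10.2834, 393.4000° ≡ 33.4000°)
go_straight(1.1): x += 1.1·cos θ, y += 1.1·sin θ → (19.6079, -9.6779, 33.4000°)
turn_left(131.7°): centre at ρ to the left, rotate +131.7° → (18.9713, -5.7692, 165.1000°)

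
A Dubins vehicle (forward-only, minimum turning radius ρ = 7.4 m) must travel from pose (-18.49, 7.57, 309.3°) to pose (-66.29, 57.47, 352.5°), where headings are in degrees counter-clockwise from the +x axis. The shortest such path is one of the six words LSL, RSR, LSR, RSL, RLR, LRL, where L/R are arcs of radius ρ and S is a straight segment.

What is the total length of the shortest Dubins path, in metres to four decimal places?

104.8300 m

Let ψ = atan2(Δy, Δx) = atan2(49.90, -47.80) = 133.7687° be the start→goal bearing.
Normalize: d = |goal − start| / ρ = 69.100289/7.4 = 9.337877, α = (θ_start − ψ) mod 360° = 175.5313° = 3.063600 rad, β = (θ_goal − ψ) mod 360° = 218.7313° = 3.817582 rad.
Common terms: sin α = 0.077914, cos α = -0.996960, sin β = -0.625670, cos β = -0.780088, cos(α−β) = 0.728969, d² = 87.195946. Work in radians in the unit-radius frame; every candidate has L = ρ·(t + p + q).
LSL: p² = 2 + d² − 2cos(α−β) + 2d(sin α − sin β) = 100.877955; p = √p² = 10.043802; φ = atan2(cos β − cos α, d + sin α − sin β) = 0.021594 rad; t = (φ − α) mod 2π = 3.241180 rad, q = (β − φ) mod 2π = 3.795988 rad → L = 7.4·(3.241180 + 10.043802 + 3.795988) = 7.4·17.080969 = 126.399173 m
RSR: p² = 2 + d² − 2cos(α−β) + 2d(sin β − sin α) = 74.598062; p = √p² = 8.637017; φ = atan2(cos α − cos β, d − sin α + sin β) = -0.025112 rad; t = (α − φ) mod 2π = 3.088712 rad, q = (φ − β) mod 2π = 2.440491 rad → L = 7.4·(3.088712 + 8.637017 + 2.440491) = 7.4·14.166220 = 104.830028 m
LSR: p² = d² − 2 + 2cos(α−β) + 2d(sin α + sin β) = 76.424129; p = √p² = 8.742090; φ = atan2(−cos α − cos β, d + sin α + sin β) − atan2(−2, p) = 0.424383 rad; t = (φ − α) mod 2π = 3.643969 rad, q = (φ − β) mod 2π = 2.889987 rad → L = 7.4·(3.643969 + 8.742090 + 2.889987) = 7.4·15.276045 = 113.042732 m
RSL: p² = d² − 2 + 2cos(α−β) − 2d(sin α + sin β) = 96.883637; p = √p² = 9.842949; φ = atan2(cos α + cos β, d − sin α − sin β) − atan2(2, p) = -0.378323 rad; t = (α − φ) mod 2π = 3.441923 rad, q = (β − φ) mod 2π = 4.195905 rad → L = 7.4·(3.441923 + 9.842949 + 4.195905) = 7.4·17.480777 = 129.357751 m
RLR: c = (6 − d² + 2cos(α−β) + 2d(sin α − sin β))/8 = -8.324758, |c| > 1 → infeasible
LRL: c = (6 − d² + 2cos(α−β) − 2d(sin α − sin β))/8 = -11.609744, |c| > 1 → infeasible
Shortest: RSR with L = 104.830028 m ≈ 104.8300 m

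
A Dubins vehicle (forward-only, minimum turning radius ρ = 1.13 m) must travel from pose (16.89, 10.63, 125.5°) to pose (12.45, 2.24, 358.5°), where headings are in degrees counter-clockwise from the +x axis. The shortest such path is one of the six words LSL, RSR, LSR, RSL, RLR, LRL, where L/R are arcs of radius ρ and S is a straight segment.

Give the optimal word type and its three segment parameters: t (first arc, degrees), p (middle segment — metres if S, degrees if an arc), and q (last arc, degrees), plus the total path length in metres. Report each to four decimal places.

LSL: t = 116.6425°, p = 7.4699 m, q = 116.3575°, L = 12.0651 m

Let ψ = atan2(Δy, Δx) = atan2(-8.39, -4.44) = -117.8879° be the start→goal bearing.
Normalize: d = |goal − start| / ρ = 9.492402/1.13 = 8.400356, α = (θ_start − ψ) mod 360° = 243.3879° = 4.247919 rad, β = (θ_goal − ψ) mod 360° = 116.3879° = 2.031351 rad.
Common terms: sin α = -0.894059, cos α = -0.447949, sin β = 0.895806, cos β = -0.444445, cos(α−β) = -0.601815, d² = 70.565980. Work in radians in the unit-radius frame; every candidate has L = ρ·(t + p + q).
LSL: p² = 2 + d² − 2cos(α−β) + 2d(sin α − sin β) = 43.698599; p = √p² = 6.610492; φ = atan2(cos β − cos α, d + sin α − sin β) = 0.000530 rad; t = (φ − α) mod 2π = 2.035796 rad, q = (β − φ) mod 2π = 2.030821 rad → L = 1.13·(2.035796 + 6.610492 + 2.030821) = 1.13·10.677109 = 12.065133 m
RSR: p² = 2 + d² − 2cos(α−β) + 2d(sin β − sin α) = 103.840621; p = √p² = 10.190222; φ = atan2(cos α − cos β, d − sin α + sin β) = -0.000344 rad; t = (α − φ) mod 2π = 4.248263 rad, q = (φ − β) mod 2π = 4.251490 rad → L = 1.13·(4.248263 + 10.190222 + 4.251490) = 1.13·18.689975 = 21.119672 m
LSR: p² = d² − 2 + 2cos(α−β) + 2d(sin α + sin β) = 67.391695; p = √p² = 8.209244; φ = atan2(−cos α − cos β, d + sin α + sin β) − atan2(−2, p) = 0.344786 rad; t = (φ − α) mod 2π = 2.380052 rad, q = (φ − β) mod 2π = 4.596620 rad → L = 1.13·(2.380052 + 8.209244 + 4.596620) = 1.13·15.185917 = 17.160086 m
RSL: p² = d² − 2 + 2cos(α−β) − 2d(sin α + sin β) = 67.333005; p = √p² = 8.205669; φ = atan2(cos α + cos β, d − sin α − sin β) − atan2(2, p) = -0.344930 rad; t = (α − φ) mod 2π = 4.592850 rad, q = (β − φ) mod 2π = 2.376282 rad → L = 1.13·(4.592850 + 8.205669 + 2.376282) = 1.13·15.174801 = 17.147525 m
RLR: c = (6 − d² + 2cos(α−β) + 2d(sin α − sin β))/8 = -11.980078, |c| > 1 → infeasible
LRL: c = (6 − d² + 2cos(α−β) − 2d(sin α − sin β))/8 = -4.462325, |c| > 1 → infeasible
Shortest: LSL with L = 12.065133 m ≈ 12.0651 m
Convert LSL to answer units (arcs ×180/π): t = 2.035796·180/π = 116.6425°, p = ρ·p = 1.13·6.610492 = 7.4699 m, q = 2.030821·180/π = 116.3575°, L = 12.0651 m.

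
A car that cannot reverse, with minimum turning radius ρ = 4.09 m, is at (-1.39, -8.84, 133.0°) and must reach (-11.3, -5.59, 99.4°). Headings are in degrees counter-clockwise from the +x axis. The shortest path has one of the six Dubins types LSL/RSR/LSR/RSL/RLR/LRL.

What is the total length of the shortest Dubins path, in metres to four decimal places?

35.2292 m

Let ψ = atan2(Δy, Δx) = atan2(3.25, -9.91) = 161.8430° be the start→goal bearing.
Normalize: d = |goal − start| / ρ = 10.429314/4.09 = 2.549955, α = (θ_start − ψ) mod 360° = 331.1570° = 5.779780 rad, β = (θ_goal − ψ) mod 360° = 297.5570° = 5.193349 rad.
Common terms: sin α = -0.482411, cos α = 0.875945, sin β = -0.886551, cos β = 0.462631, cos(α−β) = 0.832921, d² = 6.502269. Work in radians in the unit-radius frame; every candidate has L = ρ·(t + p + q).
LSL: p² = 2 + d² − 2cos(α−β) + 2d(sin α − sin β) = 8.897502; p = √p² = 2.982868; φ = atan2(cos β − cos α, d + sin α − sin β) = -0.139010 rad; t = (φ − α) mod 2π = 0.364396 rad, q = (β − φ) mod 2π = 5.332359 rad → L = 4.09·(0.364396 + 2.982868 + 5.332359) = 4.09·8.679623 = 35.499657 m
RSR: p² = 2 + d² − 2cos(α−β) + 2d(sin β − sin α) = 4.775350; p = √p² = 2.185257; φ = atan2(cos α − cos β, d − sin α + sin β) = 0.190284 rad; t = (α − φ) mod 2π = 5.589496 rad, q = (φ − β) mod 2π = 1.280120 rad → L = 4.09·(5.589496 + 2.185257 + 1.280120) = 4.09·9.054873 = 37.034432 m
LSR: p² = d² − 2 + 2cos(α−β) + 2d(sin α + sin β) = -0.813474 < 0 → infeasible
RSL: p² = d² − 2 + 2cos(α−β) − 2d(sin α + sin β) = 13.149696; p = √p² = 3.626251; φ = atan2(cos α + cos β, d − sin α − sin β) − atan2(2, p) = -0.174877 rad; t = (α − φ) mod 2π = 5.954657 rad, q = (β − φ) mod 2π = 5.368226 rad → L = 4.09·(5.954657 + 3.626251 + 5.368226) = 4.09·14.949134 = 61.141957 m
RLR: c = (6 − d² + 2cos(α−β) + 2d(sin α − sin β))/8 = 0.403081; p = 2π − arccos c = 5.127270 rad; φ = atan2(cos α − cos β, d − sin α + sin β) = 0.190284 rad; t = (α − φ + p/2) mod 2π = 1.869946 rad, q = (α − β − t + p) mod 2π = 3.843755 rad → L = 4.09·(1.869946 + 5.127270 + 3.843755) = 4.09·10.840971 = 44.339571 m
LRL: c = (6 − d² + 2cos(α−β) − 2d(sin α − sin β))/8 = -0.112188; p = 2π − arccos c = 4.599965 rad; φ = atan2(cos β − cos α, d + sin α − sin β) = -0.139010 rad; t = (φ − α + p/2) mod 2π = 2.664378 rad, q = (β − α − t + p) mod 2π = 1.349156 rad → L = 4.09·(2.664378 + 4.599965 + 1.349156) = 4.09·8.613498 = 35.229209 m
Shortest: LRL with L = 35.229209 m ≈ 35.2292 m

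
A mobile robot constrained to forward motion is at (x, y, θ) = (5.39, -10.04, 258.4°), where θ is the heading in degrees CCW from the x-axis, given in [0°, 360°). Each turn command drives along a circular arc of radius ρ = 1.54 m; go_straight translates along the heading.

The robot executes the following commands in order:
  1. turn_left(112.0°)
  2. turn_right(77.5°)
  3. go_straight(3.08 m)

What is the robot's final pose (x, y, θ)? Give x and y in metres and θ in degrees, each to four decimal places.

(10.0717, -15.6171, 292.9000°)

set_pose: (x, y, θ) = (5.3900, -10.0400, 258.4000°), ρ = 1.54
turn_left(112.0°): centre at ρ to the left, rotate +112.0° → (7.1765, -11.8644, 370.4000° ≡ 10.4000°)
turn_right(77.5°): centre at ρ to the right, rotate −77.5° → (8.8732, -12.7798, -67.1000° ≡ 292.9000°)
go_straight(3.08): x += 3.08·cos θ, y += 3.08·sin θ → (10.0717, -15.6171, 292.9000°)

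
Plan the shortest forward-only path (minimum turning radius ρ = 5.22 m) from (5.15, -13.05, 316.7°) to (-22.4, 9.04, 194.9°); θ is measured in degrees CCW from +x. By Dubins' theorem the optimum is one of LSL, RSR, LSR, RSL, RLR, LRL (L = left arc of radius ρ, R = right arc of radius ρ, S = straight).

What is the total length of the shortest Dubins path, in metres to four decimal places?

54.1376 m

Let ψ = atan2(Δy, Δx) = atan2(22.09, -27.55) = 141.2768° be the start→goal bearing.
Normalize: d = |goal − start| / ρ = 35.312471/5.22 = 6.764841, α = (θ_start − ψ) mod 360° = 175.4232° = 3.061712 rad, β = (θ_goal − ψ) mod 360° = 53.6232° = 0.935901 rad.
Common terms: sin α = 0.079796, cos α = -0.996811, sin β = 0.805134, cos β = 0.593094, cos(α−β) = -0.526956, d² = 45.763076. Work in radians in the unit-radius frame; every candidate has L = ρ·(t + p + q).
LSL: p² = 2 + d² − 2cos(α−β) + 2d(sin α − sin β) = 39.003401; p = √p² = 6.245270; φ = atan2(cos β − cos α, d + sin α − sin β) = 0.257411 rad; t = (φ − α) mod 2π = 3.478884 rad, q = (β − φ) mod 2π = 0.678490 rad → L = 5.22·(3.478884 + 6.245270 + 0.678490) = 5.22·10.402645 = 54.301805 m
RSR: p² = 2 + d² − 2cos(α−β) + 2d(sin β − sin α) = 58.630574; p = √p² = 7.657060; φ = atan2(cos α − cos β, d − sin α + sin β) = -0.209161 rad; t = (α − φ) mod 2π = 3.270872 rad, q = (φ − β) mod 2π = 5.138124 rad → L = 5.22·(3.270872 + 7.657060 + 5.138124) = 5.22·16.066057 = 83.864816 m
LSR: p² = d² − 2 + 2cos(α−β) + 2d(sin α + sin β) = 54.681981; p = √p² = 7.394727; φ = atan2(−cos α − cos β, d + sin α + sin β) − atan2(−2, p) = 0.316870 rad; t = (φ − α) mod 2π = 3.538343 rad, q = (φ − β) mod 2π = 5.664154 rad → L = 5.22·(3.538343 + 7.394727 + 5.664154) = 5.22·16.597224 = 86.637509 m
RSL: p² = d² − 2 + 2cos(α−β) − 2d(sin α + sin β) = 30.736348; p = √p² = 5.544037; φ = atan2(cos α + cos β, d − sin α − sin β) − atan2(2, p) = -0.414770 rad; t = (α − φ) mod 2π = 3.476482 rad, q = (β − φ) mod 2π = 1.350671 rad → L = 5.22·(3.476482 + 5.544037 + 1.350671) = 5.22·10.371190 = 54.137614 m
RLR: c = (6 − d² + 2cos(α−β) + 2d(sin α − sin β))/8 = -6.328822, |c| > 1 → infeasible
LRL: c = (6 − d² + 2cos(α−β) − 2d(sin α − sin β))/8 = -3.875425, |c| > 1 → infeasible
Shortest: RSL with L = 54.137614 m ≈ 54.1376 m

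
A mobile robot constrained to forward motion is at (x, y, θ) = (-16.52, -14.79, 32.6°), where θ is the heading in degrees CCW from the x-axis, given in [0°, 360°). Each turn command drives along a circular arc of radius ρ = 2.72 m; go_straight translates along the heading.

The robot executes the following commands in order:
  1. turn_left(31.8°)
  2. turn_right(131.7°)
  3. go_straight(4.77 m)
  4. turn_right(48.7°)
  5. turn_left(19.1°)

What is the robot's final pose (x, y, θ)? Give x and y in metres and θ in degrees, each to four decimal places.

(-9.0496, -21.3075, 263.1000°)

set_pose: (x, y, θ) = (-16.5200, -14.7900, 32.6000°), ρ = 2.72
turn_left(31.8°): centre at ρ to the left, rotate +31.8° → (-15.5325, -13.6738, 64.4000°)
turn_right(131.7°): centre at ρ to the right, rotate −131.7° → (-10.5702, -13.7994, -67.3000° ≡ 292.7000°)
go_straight(4.77): x += 4.77·cos θ, y += 4.77·sin θ → (-8.7294, -18.1999, 292.7000°)
turn_right(48.7°): centre at ρ to the right, rotate −48.7° → (-8.7940, -20.4420, 244.0000°)
turn_left(19.1°): centre at ρ to the left, rotate +19.1° → (-9.0496, -21.3075, 263.1000°)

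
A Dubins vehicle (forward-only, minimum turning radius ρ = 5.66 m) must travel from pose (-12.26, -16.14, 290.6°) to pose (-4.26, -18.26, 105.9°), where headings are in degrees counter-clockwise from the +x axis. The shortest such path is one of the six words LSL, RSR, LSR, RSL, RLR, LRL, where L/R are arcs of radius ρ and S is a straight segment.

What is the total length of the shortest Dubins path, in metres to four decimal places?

Let ψ = atan2(Δy, Δx) = atan2(-2.12, 8.00) = -14.8422° be the start→goal bearing.
Normalize: d = |goal − start| / ρ = 8.276134/5.66 = 1.462215, α = (θ_start − ψ) mod 360° = 305.4422° = 5.330973 rad, β = (θ_goal − ψ) mod 360° = 120.7422° = 2.107349 rad.
Common terms: sin α = -0.814701, cos α = 0.579882, sin β = 0.859476, cos β = -0.511176, cos(α−β) = -0.996637, d² = 2.138071. Work in radians in the unit-radius frame; every candidate has L = ρ·(t + p + q).
LSL: p² = 2 + d² − 2cos(α−β) + 2d(sin α − sin β) = 1.235336; p = √p² = 1.111457; φ = atan2(cos β − cos α, d + sin α − sin β) = -1.762678 rad; t = (φ − α) mod 2π = 5.472720 rad, q = (β − φ) mod 2π = 3.870027 rad → L = 5.66·(5.472720 + 1.111457 + 3.870027) = 5.66·10.454204 = 59.170796 m
RSR: p² = 2 + d² − 2cos(α−β) + 2d(sin β − sin α) = 11.027356; p = √p² = 3.320746; φ = atan2(cos α − cos β, d − sin α + sin β) = 0.334777 rad; t = (α − φ) mod 2π = 4.996196 rad, q = (φ − β) mod 2π = 4.510612 rad → L = 5.66·(4.996196 + 3.320746 + 4.510612) = 5.66·12.827555 = 72.603960 m
LSR: p² = d² − 2 + 2cos(α−β) + 2d(sin α + sin β) = -1.724262 < 0 → infeasible
RSL: p² = d² − 2 + 2cos(α−β) − 2d(sin α + sin β) = -1.986145 < 0 → infeasible
RLR: c = (6 − d² + 2cos(α−β) + 2d(sin α − sin β))/8 = -0.378420; p = 2π − arccos c = 4.324301 rad; φ = atan2(cos α − cos β, d − sin α + sin β) = 0.334777 rad; t = (α − φ + p/2) mod 2π = 0.875161 rad, q = (α − β − t + p) mod 2π = 0.389578 rad → L = 5.66·(0.875161 + 4.324301 + 0.389578) = 5.66·5.589039 = 31.633962 m
LRL: c = (6 − d² + 2cos(α−β) − 2d(sin α − sin β))/8 = 0.845583; p = 2π − arccos c = 5.720045 rad; φ = atan2(cos β − cos α, d + sin α − sin β) = -1.762678 rad; t = (φ − α + p/2) mod 2π = 2.049557 rad, q = (β − α − t + p) mod 2π = 0.446865 rad → L = 5.66·(2.049557 + 5.720045 + 0.446865) = 5.66·8.216467 = 46.505206 m
Shortest: RLR with L = 31.633962 m ≈ 31.6340 m

31.6340 m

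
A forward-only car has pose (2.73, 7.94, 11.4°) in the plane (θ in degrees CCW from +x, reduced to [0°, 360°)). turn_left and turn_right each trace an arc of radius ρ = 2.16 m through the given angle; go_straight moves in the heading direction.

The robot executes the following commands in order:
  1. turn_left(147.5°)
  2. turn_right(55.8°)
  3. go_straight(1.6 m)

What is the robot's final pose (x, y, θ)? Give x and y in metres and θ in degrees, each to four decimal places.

(1.3918, 15.1565, 103.1000°)

set_pose: (x, y, θ) = (2.7300, 7.9400, 11.4000°), ρ = 2.16
turn_left(147.5°): centre at ρ to the left, rotate +147.5° → (3.0807, 12.0726, 158.9000°)
turn_right(55.8°): centre at ρ to the right, rotate −55.8° → (1.7545, 13.5982, 103.1000°)
go_straight(1.6): x += 1.6·cos θ, y += 1.6·sin θ → (1.3918, 15.1565, 103.1000°)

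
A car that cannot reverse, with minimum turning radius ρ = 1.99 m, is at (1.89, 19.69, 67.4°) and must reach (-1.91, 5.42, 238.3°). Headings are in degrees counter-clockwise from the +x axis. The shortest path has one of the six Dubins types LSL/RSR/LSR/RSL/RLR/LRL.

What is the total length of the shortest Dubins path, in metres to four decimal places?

Let ψ = atan2(Δy, Δx) = atan2(-14.27, -3.80) = -104.9114° be the start→goal bearing.
Normalize: d = |goal − start| / ρ = 14.767292/1.99 = 7.420750, α = (θ_start − ψ) mod 360° = 172.3114° = 3.007402 rad, β = (θ_goal − ψ) mod 360° = 343.2114° = 5.990169 rad.
Common terms: sin α = 0.133789, cos α = -0.991010, sin β = -0.288841, cos β = 0.957377, cos(α−β) = -0.987414, d² = 55.067524. Work in radians in the unit-radius frame; every candidate has L = ρ·(t + p + q).
LSL: p² = 2 + d² − 2cos(α−β) + 2d(sin α − sin β) = 65.314807; p = √p² = 8.081758; φ = atan2(cos β − cos α, d + sin α − sin β) = 0.243483 rad; t = (φ − α) mod 2π = 3.519267 rad, q = (β − φ) mod 2π = 5.746686 rad → L = 1.99·(3.519267 + 8.081758 + 5.746686) = 1.99·17.347711 = 34.521944 m
RSR: p² = 2 + d² − 2cos(α−β) + 2d(sin β − sin α) = 52.769895; p = √p² = 7.264289; φ = atan2(cos α − cos β, d − sin α + sin β) = -0.271539 rad; t = (α − φ) mod 2π = 3.278941 rad, q = (φ − β) mod 2π = 0.021477 rad → L = 1.99·(3.278941 + 7.264289 + 0.021477) = 1.99·10.564707 = 21.023766 m
LSR: p² = d² − 2 + 2cos(α−β) + 2d(sin α + sin β) = 48.791487; p = √p² = 6.985090; φ = atan2(−cos α − cos β, d + sin α + sin β) − atan2(−2, p) = 0.283492 rad; t = (φ − α) mod 2π = 3.559276 rad, q = (φ − β) mod 2π = 0.576508 rad → L = 1.99·(3.559276 + 6.985090 + 0.576508) = 1.99·11.120875 = 22.130540 m
RSL: p² = d² − 2 + 2cos(α−β) − 2d(sin α + sin β) = 53.393905; p = √p² = 7.307113; φ = atan2(cos α + cos β, d − sin α − sin β) − atan2(2, p) = -0.271602 rad; t = (α − φ) mod 2π = 3.279004 rad, q = (β − φ) mod 2π = 6.261772 rad → L = 1.99·(3.279004 + 7.307113 + 6.261772) = 1.99·16.847889 = 33.527298 m
RLR: c = (6 − d² + 2cos(α−β) + 2d(sin α − sin β))/8 = -5.596237, |c| > 1 → infeasible
LRL: c = (6 − d² + 2cos(α−β) − 2d(sin α − sin β))/8 = -7.164351, |c| > 1 → infeasible
Shortest: RSR with L = 21.023766 m ≈ 21.0238 m

21.0238 m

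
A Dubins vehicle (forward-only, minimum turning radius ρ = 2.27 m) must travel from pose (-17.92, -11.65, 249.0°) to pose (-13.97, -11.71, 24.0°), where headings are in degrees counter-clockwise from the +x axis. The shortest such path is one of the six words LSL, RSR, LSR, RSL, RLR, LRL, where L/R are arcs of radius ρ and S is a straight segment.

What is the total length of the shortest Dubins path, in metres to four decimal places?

Let ψ = atan2(Δy, Δx) = atan2(-0.06, 3.95) = -0.8702° be the start→goal bearing.
Normalize: d = |goal − start| / ρ = 3.950456/2.27 = 1.740289, α = (θ_start − ψ) mod 360° = 249.8702° = 4.361059 rad, β = (θ_goal − ψ) mod 360° = 24.8702° = 0.434068 rad.
Common terms: sin α = -0.938916, cos α = -0.344147, sin β = 0.420565, cos β = 0.907263, cos(α−β) = -0.707107, d² = 3.028605. Work in radians in the unit-radius frame; every candidate has L = ρ·(t + p + q).
LSL: p² = 2 + d² − 2cos(α−β) + 2d(sin α − sin β) = 1.711042; p = √p² = 1.308068; φ = atan2(cos β − cos α, d + sin α − sin β) = 1.275396 rad; t = (φ − α) mod 2π = 3.197523 rad, q = (β − φ) mod 2π = 5.441857 rad → L = 2.27·(3.197523 + 1.308068 + 5.441857) = 2.27·9.947448 = 22.580706 m
RSR: p² = 2 + d² − 2cos(α−β) + 2d(sin β − sin α) = 11.174596; p = √p² = 3.342843; φ = atan2(cos α − cos β, d − sin α + sin β) = -0.383701 rad; t = (α − φ) mod 2π = 4.744760 rad, q = (φ − β) mod 2π = 5.465416 rad → L = 2.27·(4.744760 + 3.342843 + 5.465416) = 2.27·13.553019 = 30.765352 m
LSR: p² = d² − 2 + 2cos(α−β) + 2d(sin α + sin β) = -2.189769 < 0 → infeasible
RSL: p² = d² − 2 + 2cos(α−β) − 2d(sin α + sin β) = 1.418552; p = √p² = 1.191030; φ = atan2(cos α + cos β, d − sin α − sin β) − atan2(2, p) = -0.789346 rad; t = (α − φ) mod 2π = 5.150405 rad, q = (β − φ) mod 2π = 1.223414 rad → L = 2.27·(5.150405 + 1.191030 + 1.223414) = 2.27·7.564849 = 17.172207 m
RLR: c = (6 − d² + 2cos(α−β) + 2d(sin α − sin β))/8 = -0.396825; p = 2π − arccos c = 4.304334 rad; φ = atan2(cos α − cos β, d − sin α + sin β) = -0.383701 rad; t = (α − φ + p/2) mod 2π = 0.613741 rad, q = (α − β − t + p) mod 2π = 1.334398 rad → L = 2.27·(0.613741 + 4.304334 + 1.334398) = 2.27·6.252474 = 14.193116 m
LRL: c = (6 − d² + 2cos(α−β) − 2d(sin α − sin β))/8 = 0.786120; p = 2π − arccos c = 5.616895 rad; φ = atan2(cos β − cos α, d + sin α − sin β) = 1.275396 rad; t = (φ − α + p/2) mod 2π = 6.005970 rad, q = (β − α − t + p) mod 2π = 1.967119 rad → L = 2.27·(6.005970 + 5.616895 + 1.967119) = 2.27·13.589984 = 30.849264 m
Shortest: RLR with L = 14.193116 m ≈ 14.1931 m

14.1931 m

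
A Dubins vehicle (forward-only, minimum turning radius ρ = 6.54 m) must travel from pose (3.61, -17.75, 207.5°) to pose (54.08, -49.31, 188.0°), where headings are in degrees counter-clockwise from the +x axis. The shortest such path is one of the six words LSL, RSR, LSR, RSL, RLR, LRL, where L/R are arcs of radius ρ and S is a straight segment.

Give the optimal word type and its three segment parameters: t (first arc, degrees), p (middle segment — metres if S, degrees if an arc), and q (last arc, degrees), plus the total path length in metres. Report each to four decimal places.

LSR: t = 145.0436°, p = 48.6488 m, q = 164.5436°, L = 83.9864 m

Let ψ = atan2(Δy, Δx) = atan2(-31.56, 50.47) = -32.0186° be the start→goal bearing.
Normalize: d = |goal − start| / ρ = 59.525243/6.54 = 9.101719, α = (θ_start − ψ) mod 360° = 239.5186° = 4.180389 rad, β = (θ_goal − ψ) mod 360° = 220.0186° = 3.840050 rad.
Common terms: sin α = -0.861794, cos α = -0.507258, sin β = -0.643037, cos β = -0.765835, cos(α−β) = 0.942641, d² = 82.841290. Work in radians in the unit-radius frame; every candidate has L = ρ·(t + p + q).
LSL: p² = 2 + d² − 2cos(α−β) + 2d(sin α − sin β) = 78.973870; p = √p² = 8.886724; φ = atan2(cos β − cos α, d + sin α − sin β) = -0.029101 rad; t = (φ − α) mod 2π = 2.073695 rad, q = (β − φ) mod 2π = 3.869151 rad → L = 6.54·(2.073695 + 8.886724 + 3.869151) = 6.54·14.829570 = 96.985391 m
RSR: p² = 2 + d² − 2cos(α−β) + 2d(sin β − sin α) = 86.938143; p = √p² = 9.324063; φ = atan2(cos α − cos β, d − sin α + sin β) = 0.027736 rad; t = (α − φ) mod 2π = 4.152653 rad, q = (φ − β) mod 2π = 2.470871 rad → L = 6.54·(4.152653 + 9.324063 + 2.470871) = 6.54·15.947587 = 104.297220 m
LSR: p² = d² − 2 + 2cos(α−β) + 2d(sin α + sin β) = 55.333471; p = √p² = 7.438647; φ = atan2(−cos α − cos β, d + sin α + sin β) − atan2(−2, p) = 0.428693 rad; t = (φ − α) mod 2π = 2.531489 rad, q = (φ − β) mod 2π = 2.871828 rad → L = 6.54·(2.531489 + 7.438647 + 2.871828) = 6.54·12.841964 = 83.986447 m
RSL: p² = d² − 2 + 2cos(α−β) − 2d(sin α + sin β) = 110.119674; p = √p² = 10.493792; φ = atan2(cos α + cos β, d − sin α − sin β) − atan2(2, p) = -0.307788 rad; t = (α − φ) mod 2π = 4.488177 rad, q = (β − φ) mod 2π = 4.147838 rad → L = 6.54·(4.488177 + 10.493792 + 4.147838) = 6.54·19.129806 = 125.108934 m
RLR: c = (6 − d² + 2cos(α−β) + 2d(sin α − sin β))/8 = -9.867268, |c| > 1 → infeasible
LRL: c = (6 − d² + 2cos(α−β) − 2d(sin α − sin β))/8 = -8.871734, |c| > 1 → infeasible
Shortest: LSR with L = 83.986447 m ≈ 83.9864 m
Convert LSR to answer units (arcs ×180/π): t = 2.531489·180/π = 145.0436°, p = ρ·p = 6.54·7.438647 = 48.6488 m, q = 2.871828·180/π = 164.5436°, L = 83.9864 m.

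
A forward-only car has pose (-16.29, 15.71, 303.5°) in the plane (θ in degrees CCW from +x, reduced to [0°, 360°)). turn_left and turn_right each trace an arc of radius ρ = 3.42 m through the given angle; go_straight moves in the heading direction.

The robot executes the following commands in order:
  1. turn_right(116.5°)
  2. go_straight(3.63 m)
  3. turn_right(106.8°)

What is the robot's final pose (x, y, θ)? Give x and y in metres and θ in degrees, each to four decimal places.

set_pose: (x, y, θ) = (-16.2900, 15.7100, 303.5000°), ρ = 3.42
turn_right(116.5°): centre at ρ to the right, rotate −116.5° → (-18.7251, 10.4279, 187.0000°)
go_straight(3.63): x += 3.63·cos θ, y += 3.63·sin θ → (-22.3280, 9.9855, 187.0000°)
turn_right(106.8°): centre at ρ to the right, rotate −106.8° → (-26.1149, 13.9621, 80.2000°)

(-26.1149, 13.9621, 80.2000°)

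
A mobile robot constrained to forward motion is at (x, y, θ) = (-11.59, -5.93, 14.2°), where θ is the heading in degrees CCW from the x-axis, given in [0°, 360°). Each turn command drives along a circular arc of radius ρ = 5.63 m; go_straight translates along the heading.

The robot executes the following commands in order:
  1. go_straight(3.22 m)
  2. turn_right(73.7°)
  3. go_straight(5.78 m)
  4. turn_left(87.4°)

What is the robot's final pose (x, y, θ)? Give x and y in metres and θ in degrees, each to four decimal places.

(8.1827, -14.8390, 27.9000°)

set_pose: (x, y, θ) = (-11.5900, -5.9300, 14.2000°), ρ = 5.63
go_straight(3.22): x += 3.22·cos θ, y += 3.22·sin θ → (-8.4684, -5.1401, 14.2000°)
turn_right(73.7°): centre at ρ to the right, rotate −73.7° → (-2.2363, -7.7406, -59.5000° ≡ 300.5000°)
go_straight(5.78): x += 5.78·cos θ, y += 5.78·sin θ → (0.6972, -12.7209, 300.5000°)
turn_left(87.4°): centre at ρ to the left, rotate +87.4° → (8.1827, -14.8390, 387.9000° ≡ 27.9000°)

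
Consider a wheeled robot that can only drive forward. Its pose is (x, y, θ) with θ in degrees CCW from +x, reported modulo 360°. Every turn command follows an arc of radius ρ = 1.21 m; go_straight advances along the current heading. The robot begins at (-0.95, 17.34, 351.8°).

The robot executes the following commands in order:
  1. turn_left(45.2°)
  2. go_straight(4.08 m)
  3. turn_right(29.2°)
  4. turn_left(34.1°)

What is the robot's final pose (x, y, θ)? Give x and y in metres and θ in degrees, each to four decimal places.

set_pose: (x, y, θ) = (-0.9500, 17.3400, 351.8000°), ρ = 1.21
turn_left(45.2°): centre at ρ to the left, rotate +45.2° → (-0.0492, 17.5713, 397.0000° ≡ 37.0000°)
go_straight(4.08): x += 4.08·cos θ, y += 4.08·sin θ → (3.2092, 20.0267, 37.0000°)
turn_right(29.2°): centre at ρ to the right, rotate −29.2° → (3.7732, 20.2591, 7.8000°)
turn_left(34.1°): centre at ρ to the left, rotate +34.1° → (4.4171, 20.5573, 41.9000°)

(4.4171, 20.5573, 41.9000°)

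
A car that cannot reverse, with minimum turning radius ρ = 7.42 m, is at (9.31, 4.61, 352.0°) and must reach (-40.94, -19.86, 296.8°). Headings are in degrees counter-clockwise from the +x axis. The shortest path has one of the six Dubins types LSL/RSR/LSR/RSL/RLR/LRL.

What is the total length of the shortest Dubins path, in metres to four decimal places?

80.0082 m

Let ψ = atan2(Δy, Δx) = atan2(-24.47, -50.25) = -154.0355° be the start→goal bearing.
Normalize: d = |goal − start| / ρ = 55.891354/7.42 = 7.532527, α = (θ_start − ψ) mod 360° = 146.0355° = 2.548801 rad, β = (θ_goal − ψ) mod 360° = 90.8355° = 1.585379 rad.
Common terms: sin α = 0.558679, cos α = -0.829384, sin β = 0.999894, cos β = -0.014582, cos(α−β) = 0.570714, d² = 56.738969. Work in radians in the unit-radius frame; every candidate has L = ρ·(t + p + q).
LSL: p² = 2 + d² − 2cos(α−β) + 2d(sin α − sin β) = 50.950614; p = √p² = 7.137970; φ = atan2(cos β − cos α, d + sin α − sin β) = 0.114400 rad; t = (φ − α) mod 2π = 3.848784 rad, q = (β − φ) mod 2π = 1.470979 rad → L = 7.42·(3.848784 + 7.137970 + 1.470979) = 7.42·12.457733 = 92.436382 m
RSR: p² = 2 + d² − 2cos(α−β) + 2d(sin β − sin α) = 64.244470; p = √p² = 8.015265; φ = atan2(cos α − cos β, d − sin α + sin β) = -0.101832 rad; t = (α − φ) mod 2π = 2.650633 rad, q = (φ − β) mod 2π = 4.595974 rad → L = 7.42·(2.650633 + 8.015265 + 4.595974) = 7.42·15.261872 = 113.243089 m
LSR: p² = d² − 2 + 2cos(α−β) + 2d(sin α + sin β) = 79.360375; p = √p² = 8.908444; φ = atan2(−cos α − cos β, d + sin α + sin β) − atan2(−2, p) = 0.313413 rad; t = (φ − α) mod 2π = 4.047798 rad, q = (φ − β) mod 2π = 5.011220 rad → L = 7.42·(4.047798 + 8.908444 + 5.011220) = 7.42·17.967461 = 133.318563 m
RSL: p² = d² − 2 + 2cos(α−β) − 2d(sin α + sin β) = 32.400419; p = √p² = 5.692137; φ = atan2(cos α + cos β, d − sin α − sin β) − atan2(2, p) = -0.478233 rad; t = (α − φ) mod 2π = 3.027034 rad, q = (β − φ) mod 2π = 2.063612 rad → L = 7.42·(3.027034 + 5.692137 + 2.063612) = 7.42·10.782783 = 80.008248 m
RLR: c = (6 − d² + 2cos(α−β) + 2d(sin α − sin β))/8 = -7.030559, |c| > 1 → infeasible
LRL: c = (6 − d² + 2cos(α−β) − 2d(sin α − sin β))/8 = -5.368827, |c| > 1 → infeasible
Shortest: RSL with L = 80.008248 m ≈ 80.0082 m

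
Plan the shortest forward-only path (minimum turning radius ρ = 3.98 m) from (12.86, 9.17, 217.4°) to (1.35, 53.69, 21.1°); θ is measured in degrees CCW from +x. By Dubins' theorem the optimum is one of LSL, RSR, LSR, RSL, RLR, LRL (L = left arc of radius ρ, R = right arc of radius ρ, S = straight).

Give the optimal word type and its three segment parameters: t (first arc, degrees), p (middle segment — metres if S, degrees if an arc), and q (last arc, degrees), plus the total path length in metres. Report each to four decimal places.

RSR: t = 115.8987°, p = 38.4165 m, q = 80.4013°, L = 52.0523 m

Let ψ = atan2(Δy, Δx) = atan2(44.52, -11.51) = 104.4956° be the start→goal bearing.
Normalize: d = |goal − start| / ρ = 45.983807/3.98 = 11.553720, α = (θ_start − ψ) mod 360° = 112.9044° = 1.970554 rad, β = (θ_goal − ψ) mod 360° = 276.6044° = 4.827658 rad.
Common terms: sin α = 0.921155, cos α = -0.389195, sin β = -0.993364, cos β = 0.115014, cos(α−β) = -0.959805, d² = 133.488454. Work in radians in the unit-radius frame; every candidate has L = ρ·(t + p + q).
LSL: p² = 2 + d² − 2cos(α−β) + 2d(sin α − sin β) = 181.647707; p = √p² = 13.477674; φ = atan2(cos β − cos α, d + sin α − sin β) = 0.037419 rad; t = (φ − α) mod 2π = 4.350051 rad, q = (β − φ) mod 2π = 4.790238 rad → L = 3.98·(4.350051 + 13.477674 + 4.790238) = 3.98·22.617964 = 90.019495 m
RSR: p² = 2 + d² − 2cos(α−β) + 2d(sin β − sin α) = 93.168421; p = √p² = 9.652379; φ = atan2(cos α − cos β, d − sin α + sin β) = -0.052260 rad; t = (α − φ) mod 2π = 2.022814 rad, q = (φ − β) mod 2π = 1.403267 rad → L = 3.98·(2.022814 + 9.652379 + 1.403267) = 3.98·13.078460 = 52.052272 m
LSR: p² = d² − 2 + 2cos(α−β) + 2d(sin α + sin β) = 127.900290; p = √p² = 11.309301; φ = atan2(−cos α − cos β, d + sin α + sin β) − atan2(−2, p) = 0.198912 rad; t = (φ − α) mod 2π = 4.511543 rad, q = (φ − β) mod 2π = 1.654439 rad → L = 3.98·(4.511543 + 11.309301 + 1.654439) = 3.98·17.475283 = 69.551628 m
RSL: p² = d² − 2 + 2cos(α−β) − 2d(sin α + sin β) = 131.237396; p = √p² = 11.455889; φ = atan2(cos α + cos β, d − sin α − sin β) − atan2(2, p) = -0.196420 rad; t = (α − φ) mod 2π = 2.166974 rad, q = (β − φ) mod 2π = 5.024078 rad → L = 3.98·(2.166974 + 11.455889 + 5.024078) = 3.98·18.646940 = 74.214823 m
RLR: c = (6 − d² + 2cos(α−β) + 2d(sin α − sin β))/8 = -10.646053, |c| > 1 → infeasible
LRL: c = (6 − d² + 2cos(α−β) − 2d(sin α − sin β))/8 = -21.705963, |c| > 1 → infeasible
Shortest: RSR with L = 52.052272 m ≈ 52.0523 m
Convert RSR to answer units (arcs ×180/π): t = 2.022814·180/π = 115.8987°, p = ρ·p = 3.98·9.652379 = 38.4165 m, q = 1.403267·180/π = 80.4013°, L = 52.0523 m.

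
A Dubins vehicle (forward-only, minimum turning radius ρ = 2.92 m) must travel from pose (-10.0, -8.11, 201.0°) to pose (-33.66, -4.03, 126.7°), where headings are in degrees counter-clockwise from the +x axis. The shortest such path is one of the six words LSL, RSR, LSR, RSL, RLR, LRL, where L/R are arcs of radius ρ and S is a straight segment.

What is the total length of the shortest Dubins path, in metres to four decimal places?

Let ψ = atan2(Δy, Δx) = atan2(4.08, -23.66) = 170.2160° be the start→goal bearing.
Normalize: d = |goal − start| / ρ = 24.009207/2.92 = 8.222331, α = (θ_start − ψ) mod 360° = 30.7840° = 0.537283 rad, β = (θ_goal − ψ) mod 360° = 316.4840° = 5.523688 rad.
Common terms: sin α = 0.511803, cos α = 0.859103, sin β = -0.688557, cos β = 0.725182, cos(α−β) = 0.270600, d² = 67.606727. Work in radians in the unit-radius frame; every candidate has L = ρ·(t + p + q).
LSL: p² = 2 + d² − 2cos(α−β) + 2d(sin α − sin β) = 88.805044; p = √p² = 9.423643; φ = atan2(cos β − cos α, d + sin α − sin β) = -0.014212 rad; t = (φ − α) mod 2π = 5.731691 rad, q = (β − φ) mod 2π = 5.537900 rad → L = 2.92·(5.731691 + 9.423643 + 5.537900) = 2.92·20.693234 = 60.424243 m
RSR: p² = 2 + d² − 2cos(α−β) + 2d(sin β − sin α) = 49.326009; p = √p² = 7.023248; φ = atan2(cos α − cos β, d − sin α + sin β) = 0.019069 rad; t = (α − φ) mod 2π = 0.518213 rad, q = (φ − β) mod 2π = 0.778566 rad → L = 2.92·(0.518213 + 7.023248 + 0.778566) = 2.92·8.320027 = 24.294480 m
LSR: p² = d² − 2 + 2cos(α−β) + 2d(sin α + sin β) = 63.241279; p = √p² = 7.952439; φ = atan2(−cos α − cos β, d + sin α + sin β) − atan2(−2, p) = 0.051959 rad; t = (φ − α) mod 2π = 5.797862 rad, q = (φ − β) mod 2π = 0.811456 rad → L = 2.92·(5.797862 + 7.952439 + 0.811456) = 2.92·14.561756 = 42.520329 m
RSL: p² = d² − 2 + 2cos(α−β) − 2d(sin α + sin β) = 69.054577; p = √p² = 8.309908; φ = atan2(cos α + cos β, d − sin α − sin β) − atan2(2, p) = -0.049749 rad; t = (α − φ) mod 2π = 0.587032 rad, q = (β − φ) mod 2π = 5.573437 rad → L = 2.92·(0.587032 + 8.309908 + 5.573437) = 2.92·14.470378 = 42.253503 m
RLR: c = (6 − d² + 2cos(α−β) + 2d(sin α − sin β))/8 = -5.165751, |c| > 1 → infeasible
LRL: c = (6 − d² + 2cos(α−β) − 2d(sin α − sin β))/8 = -10.100630, |c| > 1 → infeasible
Shortest: RSR with L = 24.294480 m ≈ 24.2945 m

24.2945 m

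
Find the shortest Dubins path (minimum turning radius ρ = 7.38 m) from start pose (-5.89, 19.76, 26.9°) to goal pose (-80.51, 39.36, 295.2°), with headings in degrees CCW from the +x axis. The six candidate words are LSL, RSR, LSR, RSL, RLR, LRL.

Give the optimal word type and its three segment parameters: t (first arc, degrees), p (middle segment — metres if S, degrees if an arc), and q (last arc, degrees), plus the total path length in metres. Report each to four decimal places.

LSL: t = 139.0555°, p = 66.5941 m, q = 129.2445°, L = 101.1525 m

Let ψ = atan2(Δy, Δx) = atan2(19.60, -74.62) = 165.2829° be the start→goal bearing.
Normalize: d = |goal − start| / ρ = 77.151179/7.38 = 10.454089, α = (θ_start − ψ) mod 360° = 221.6171° = 3.867948 rad, β = (θ_goal − ψ) mod 360° = 129.9171° = 2.267481 rad.
Common terms: sin α = -0.664149, cos α = -0.747600, sin β = 0.766974, cos β = -0.641679, cos(α−β) = -0.029666, d² = 109.287983. Work in radians in the unit-radius frame; every candidate has L = ρ·(t + p + q).
LSL: p² = 2 + d² − 2cos(α−β) + 2d(sin α − sin β) = 81.425139; p = √p² = 9.023588; φ = atan2(cos β − cos α, d + sin α − sin β) = 0.011739 rad; t = (φ − α) mod 2π = 2.426976 rad, q = (β − φ) mod 2π = 2.255743 rad → L = 7.38·(2.426976 + 9.023588 + 2.255743) = 7.38·13.706306 = 101.152541 m
RSR: p² = 2 + d² − 2cos(α−β) + 2d(sin β − sin α) = 141.269491; p = √p² = 11.885684; φ = atan2(cos α − cos β, d − sin α + sin β) = -0.008912 rad; t = (α − φ) mod 2π = 3.876860 rad, q = (φ − β) mod 2π = 4.006792 rad → L = 7.38·(3.876860 + 11.885684 + 4.006792) = 7.38·19.769337 = 145.897704 m
LSR: p² = d² − 2 + 2cos(α−β) + 2d(sin α + sin β) = 109.378518; p = √p² = 10.458419; φ = atan2(−cos α − cos β, d + sin α + sin β) − atan2(−2, p) = 0.319799 rad; t = (φ − α) mod 2π = 2.735036 rad, q = (φ − β) mod 2π = 4.335503 rad → L = 7.38·(2.735036 + 10.458419 + 4.335503) = 7.38·17.528958 = 129.363712 m
RSL: p² = d² − 2 + 2cos(α−β) − 2d(sin α + sin β) = 105.078783; p = √p² = 10.250794; φ = atan2(cos α + cos β, d − sin α − sin β) − atan2(2, p) = -0.326102 rad; t = (α − φ) mod 2π = 4.194050 rad, q = (β − φ) mod 2π = 2.593584 rad → L = 7.38·(4.194050 + 10.250794 + 2.593584) = 7.38·17.038428 = 125.743600 m
RLR: c = (6 − d² + 2cos(α−β) + 2d(sin α − sin β))/8 = -16.658686, |c| > 1 → infeasible
LRL: c = (6 − d² + 2cos(α−β) − 2d(sin α − sin β))/8 = -9.178142, |c| > 1 → infeasible
Shortest: LSL with L = 101.152541 m ≈ 101.1525 m
Convert LSL to answer units (arcs ×180/π): t = 2.426976·180/π = 139.0555°, p = ρ·p = 7.38·9.023588 = 66.5941 m, q = 2.255743·180/π = 129.2445°, L = 101.1525 m.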